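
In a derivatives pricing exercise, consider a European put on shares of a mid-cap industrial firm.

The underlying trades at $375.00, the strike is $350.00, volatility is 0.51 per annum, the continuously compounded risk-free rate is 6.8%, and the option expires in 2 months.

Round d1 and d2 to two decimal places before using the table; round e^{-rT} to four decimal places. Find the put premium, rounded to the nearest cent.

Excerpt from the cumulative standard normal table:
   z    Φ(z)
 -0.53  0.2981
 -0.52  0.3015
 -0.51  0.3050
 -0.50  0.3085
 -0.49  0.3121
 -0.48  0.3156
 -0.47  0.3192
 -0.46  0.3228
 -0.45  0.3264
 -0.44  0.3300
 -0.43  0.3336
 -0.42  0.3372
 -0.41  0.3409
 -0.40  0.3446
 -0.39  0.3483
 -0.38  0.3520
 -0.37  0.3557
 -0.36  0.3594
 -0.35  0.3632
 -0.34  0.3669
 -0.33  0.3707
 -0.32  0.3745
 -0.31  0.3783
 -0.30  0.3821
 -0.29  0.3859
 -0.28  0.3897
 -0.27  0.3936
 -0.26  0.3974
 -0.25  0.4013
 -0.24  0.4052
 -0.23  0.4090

σ√T = 0.51·√0.1667 = 0.2082
d₁ = [ln(375/350) + (0.068 + ½·0.51²)·0.1667] / (σ√T) = (0.0690 + 0.0330) / 0.2082 = 0.4899 → 0.49
d₂ = 0.4899 − 0.2082 = 0.2817 → 0.28
exp(−rT) = exp(−0.068·0.1667) = 0.9887
N(−d₂) = N(-0.28) = 0.3897;  N(−d₁) = N(-0.49) = 0.3121
P = 350·0.9887·0.3897 − 375·0.3121 = 134.8537 − 117.0375 = 17.8162

$17.82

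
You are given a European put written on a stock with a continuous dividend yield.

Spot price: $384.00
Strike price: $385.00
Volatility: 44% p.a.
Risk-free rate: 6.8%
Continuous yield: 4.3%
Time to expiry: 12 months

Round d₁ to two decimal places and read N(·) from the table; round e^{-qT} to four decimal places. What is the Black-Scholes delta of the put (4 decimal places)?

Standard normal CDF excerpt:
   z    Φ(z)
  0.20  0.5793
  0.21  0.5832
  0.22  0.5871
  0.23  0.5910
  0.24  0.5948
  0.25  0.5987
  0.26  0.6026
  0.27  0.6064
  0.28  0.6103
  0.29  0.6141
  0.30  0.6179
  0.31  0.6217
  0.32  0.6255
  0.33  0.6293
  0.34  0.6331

σ√T = 0.44·√1 = 0.4400
ln(S/K) + (r − q + σ²/2)T = ln(384/385) + (0.068 − 0.043 + 0.44²/2)·1 = -0.0026 + 0.1218 = 0.1192
d₁ = 0.1192 / 0.4400 = 0.2709 which rounds to 0.27
N(d₁) = N(0.27) = 0.6064
Δ_put = e^(−qT)·(N(d₁) − 1) = 0.9579·(0.6064 − 1) = -0.3770

-0.3770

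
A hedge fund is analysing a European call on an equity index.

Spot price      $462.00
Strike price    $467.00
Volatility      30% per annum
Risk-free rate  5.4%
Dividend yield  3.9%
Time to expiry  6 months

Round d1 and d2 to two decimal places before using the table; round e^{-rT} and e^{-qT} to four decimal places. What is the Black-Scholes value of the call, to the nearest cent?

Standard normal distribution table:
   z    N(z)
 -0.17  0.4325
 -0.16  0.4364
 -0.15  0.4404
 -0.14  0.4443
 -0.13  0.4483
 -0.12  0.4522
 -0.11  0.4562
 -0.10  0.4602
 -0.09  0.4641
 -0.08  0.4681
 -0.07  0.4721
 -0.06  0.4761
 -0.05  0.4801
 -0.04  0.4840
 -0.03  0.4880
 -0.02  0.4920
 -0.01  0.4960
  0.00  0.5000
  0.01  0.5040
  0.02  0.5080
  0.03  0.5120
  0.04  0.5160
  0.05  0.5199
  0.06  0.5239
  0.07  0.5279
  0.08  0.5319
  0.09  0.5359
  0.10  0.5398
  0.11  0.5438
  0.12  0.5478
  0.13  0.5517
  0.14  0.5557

$37.25

σ√T = 0.3 × 0.7071 = 0.2121
d₁ = [ln(462/467) + (0.054 − 0.039 + 0.3²/2)·0.5] / 0.2121 = [-0.0108 + 0.0300] / 0.2121 = 0.0907 ⇒ 0.09
d₂ = d₁ − σ√T = 0.0907 − 0.2121 = -0.1215 ⇒ -0.12
e^(−qT) = e^(−0.039·0.5) = 0.9807;  e^(−rT) = e^(−0.054·0.5) = 0.9734
N(d₁) = N(0.09) = 0.5359;  N(d₂) = N(-0.12) = 0.4522
C = 462·0.9807·0.5359 − 467·0.9734·0.4522 = 242.8074 − 205.5601 = 37.2473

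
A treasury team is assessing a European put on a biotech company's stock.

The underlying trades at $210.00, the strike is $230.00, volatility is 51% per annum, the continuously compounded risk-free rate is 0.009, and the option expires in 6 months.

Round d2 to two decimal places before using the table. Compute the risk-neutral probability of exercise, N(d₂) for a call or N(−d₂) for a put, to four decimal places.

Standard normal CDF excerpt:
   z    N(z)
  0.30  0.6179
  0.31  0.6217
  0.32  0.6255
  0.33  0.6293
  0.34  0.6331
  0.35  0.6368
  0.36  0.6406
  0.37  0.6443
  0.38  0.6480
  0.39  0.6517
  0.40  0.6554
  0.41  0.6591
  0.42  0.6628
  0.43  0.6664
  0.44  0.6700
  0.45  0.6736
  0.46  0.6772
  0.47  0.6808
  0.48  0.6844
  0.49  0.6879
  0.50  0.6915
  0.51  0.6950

T = 0.5;  σ√T = 0.3606
d₁ = [ln(210/230) + (0.009 + 0.51²/2)·0.5] / 0.3606 = [-0.0910 + 0.0695] / 0.3606 = -0.0595 ⇒ -0.06
d₂ = d₁ − σ√T = -0.0595 − 0.3606 = -0.4201 ⇒ -0.42
Pr(exercise) under Q = N(−d₂) = N(0.42) = 0.6628

0.6628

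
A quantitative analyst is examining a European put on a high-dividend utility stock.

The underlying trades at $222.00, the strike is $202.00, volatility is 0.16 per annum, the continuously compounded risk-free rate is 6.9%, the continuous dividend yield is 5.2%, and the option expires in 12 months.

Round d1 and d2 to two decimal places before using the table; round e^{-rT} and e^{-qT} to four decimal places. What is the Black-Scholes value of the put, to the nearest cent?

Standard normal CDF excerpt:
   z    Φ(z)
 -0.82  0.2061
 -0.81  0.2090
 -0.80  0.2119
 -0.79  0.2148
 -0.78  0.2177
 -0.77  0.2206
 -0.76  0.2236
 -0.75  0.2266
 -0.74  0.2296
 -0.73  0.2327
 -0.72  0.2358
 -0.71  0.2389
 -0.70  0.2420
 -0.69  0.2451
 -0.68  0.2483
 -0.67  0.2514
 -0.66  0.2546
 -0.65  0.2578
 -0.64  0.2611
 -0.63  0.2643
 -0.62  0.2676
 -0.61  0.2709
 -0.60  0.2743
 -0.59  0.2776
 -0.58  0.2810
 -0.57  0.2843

$4.57

σ√T = 0.16·√1 = 0.1600
d₁ = [ln(222/202) + (0.069 − 0.052 + ½·0.16²)·1] / (σ√T) = (0.0944 + 0.0298) / 0.1600 = 0.7763 ≈ 0.78
d₂ = 0.7763 − 0.1600 = 0.6163 ≈ 0.62
exp(−qT) = exp(−0.052·1) = 0.9493;  exp(−rT) = exp(−0.069·1) = 0.9333
N(−d₂) = N(-0.62) = 0.2676;  N(−d₁) = N(-0.78) = 0.2177
P = 202·0.9333·0.2676 − 222·0.9493·0.2177 = 50.4497 − 45.8791 = 4.5706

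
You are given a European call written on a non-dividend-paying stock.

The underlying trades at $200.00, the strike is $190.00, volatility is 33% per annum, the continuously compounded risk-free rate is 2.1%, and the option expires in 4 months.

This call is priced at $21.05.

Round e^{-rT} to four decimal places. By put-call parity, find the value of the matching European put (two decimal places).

$9.72

exp(−rT) = exp(−0.021·0.3333) = 0.9930
Put-call parity: C − P = S − K·e^(−rT) = 200 − 190·0.9930 = 200 − 188.6700 = 11.3300
P = C − (C − P) = 21.05 − (11.3300) = 9.7200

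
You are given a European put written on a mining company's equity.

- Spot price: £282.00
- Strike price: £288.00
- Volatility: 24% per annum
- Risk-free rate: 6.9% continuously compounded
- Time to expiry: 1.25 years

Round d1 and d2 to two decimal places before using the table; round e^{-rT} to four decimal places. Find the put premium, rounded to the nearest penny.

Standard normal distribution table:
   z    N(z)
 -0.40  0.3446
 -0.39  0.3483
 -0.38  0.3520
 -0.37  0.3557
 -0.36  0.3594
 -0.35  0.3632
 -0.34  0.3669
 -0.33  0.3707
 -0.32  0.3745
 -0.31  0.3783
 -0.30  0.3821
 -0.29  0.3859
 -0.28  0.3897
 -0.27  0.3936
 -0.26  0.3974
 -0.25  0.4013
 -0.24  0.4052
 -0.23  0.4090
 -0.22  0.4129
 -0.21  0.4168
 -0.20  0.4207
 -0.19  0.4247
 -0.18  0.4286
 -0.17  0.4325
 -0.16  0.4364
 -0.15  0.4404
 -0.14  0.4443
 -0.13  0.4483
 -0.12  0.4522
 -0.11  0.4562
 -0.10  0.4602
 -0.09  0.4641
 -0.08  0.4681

σ√T = 0.24 × 1.1180 = 0.2683
d₁ = [ln(282/288) + (0.069 + 0.24²/2)·1.25] / 0.2683 = [-0.0211 + 0.1222] / 0.2683 = 0.3771 ≈ 0.38
d₂ = d₁ − σ√T = 0.3771 − 0.2683 = 0.1088 ≈ 0.11
e^(−rT) = e^(−0.069·1.25) = 0.9174
N(−d₂) = N(-0.11) = 0.4562;  N(−d₁) = N(-0.38) = 0.3520
P = 288·0.9174·0.4562 − 282·0.3520 = 120.5331 − 99.2640 = 21.2691

£21.27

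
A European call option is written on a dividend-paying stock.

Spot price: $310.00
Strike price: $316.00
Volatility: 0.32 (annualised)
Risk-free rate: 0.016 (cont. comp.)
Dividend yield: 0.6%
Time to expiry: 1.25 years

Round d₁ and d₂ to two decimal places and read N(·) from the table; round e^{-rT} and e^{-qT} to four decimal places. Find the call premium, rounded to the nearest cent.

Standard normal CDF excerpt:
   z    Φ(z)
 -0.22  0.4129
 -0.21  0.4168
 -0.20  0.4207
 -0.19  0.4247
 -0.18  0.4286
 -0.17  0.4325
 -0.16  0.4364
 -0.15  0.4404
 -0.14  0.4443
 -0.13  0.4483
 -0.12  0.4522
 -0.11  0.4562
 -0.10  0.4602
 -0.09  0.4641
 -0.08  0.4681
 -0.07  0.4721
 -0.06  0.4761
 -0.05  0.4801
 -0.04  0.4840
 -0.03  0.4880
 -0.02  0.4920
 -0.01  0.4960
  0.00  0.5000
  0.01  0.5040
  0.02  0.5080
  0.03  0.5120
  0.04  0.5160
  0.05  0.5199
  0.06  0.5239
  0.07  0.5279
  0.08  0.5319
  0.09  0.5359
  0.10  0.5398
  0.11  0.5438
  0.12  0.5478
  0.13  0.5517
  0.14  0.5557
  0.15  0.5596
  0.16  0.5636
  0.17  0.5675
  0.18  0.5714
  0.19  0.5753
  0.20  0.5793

$43.10

T = 1.25;  σ√T = 0.3578
d₁ = [ln(310/316) + (0.016 − 0.006 + 0.32²/2)·1.25] / 0.3578 = [-0.0192 + 0.0765] / 0.3578 = 0.1602 which rounds to 0.16
d₂ = d₁ − σ√T = 0.1602 − 0.3578 = -0.1975 which rounds to -0.20
exp(−qT) = exp(−0.006·1.25) = 0.9925;  exp(−rT) = exp(−0.016·1.25) = 0.9802
N(d₁) = N(0.16) = 0.5636;  N(d₂) = N(-0.20) = 0.4207
C = 310·0.9925·0.5636 − 316·0.9802·0.4207 = 173.4056 − 130.3090 = 43.0967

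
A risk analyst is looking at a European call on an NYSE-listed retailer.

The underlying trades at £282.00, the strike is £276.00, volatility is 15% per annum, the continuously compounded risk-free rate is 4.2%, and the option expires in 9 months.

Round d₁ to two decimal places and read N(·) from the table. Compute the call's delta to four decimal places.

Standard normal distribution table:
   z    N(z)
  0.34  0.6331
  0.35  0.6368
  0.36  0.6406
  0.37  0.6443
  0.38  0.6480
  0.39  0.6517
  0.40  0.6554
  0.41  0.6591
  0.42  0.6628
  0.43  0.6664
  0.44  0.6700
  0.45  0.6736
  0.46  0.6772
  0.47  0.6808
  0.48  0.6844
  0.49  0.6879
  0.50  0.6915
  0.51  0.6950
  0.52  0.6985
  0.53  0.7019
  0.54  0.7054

0.6808

σ√T = 0.15 × 0.8660 = 0.1299
d₁ = [ln(282/276) + (0.042 + ½·0.15²)·0.75] / (σ√T) = (0.0215 + 0.0399) / 0.1299 = 0.4730 which rounds to 0.47
N(d₁) = N(0.47) = 0.6808
Δ_call = N(d₁) = 0.6808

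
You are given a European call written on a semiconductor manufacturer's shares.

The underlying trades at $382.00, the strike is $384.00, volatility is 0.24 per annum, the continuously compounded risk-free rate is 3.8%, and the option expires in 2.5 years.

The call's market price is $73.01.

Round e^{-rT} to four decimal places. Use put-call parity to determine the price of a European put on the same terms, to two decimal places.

exp(−rT) = exp(−0.038·2.5) = 0.9094
Put-call parity: C − P = S − K·e^(−rT) = 382 − 384·0.9094 = 382 − 349.2096 = 32.7904
P = C − (C − P) = 73.01 − (32.7904) = 40.2196

$40.22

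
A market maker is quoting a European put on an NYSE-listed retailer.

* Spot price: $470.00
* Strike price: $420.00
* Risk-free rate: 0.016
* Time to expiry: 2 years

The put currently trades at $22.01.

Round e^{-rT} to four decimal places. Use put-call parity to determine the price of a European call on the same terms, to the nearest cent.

exp(−rT) = exp(−0.016·2) = 0.9685
Put-call parity: C − P = S − K·e^(−rT) = 470 − 420·0.9685 = 470 − 406.7700 = 63.2300
C = P + (C − P) = 22.01 + (63.2300) = 85.2400

$85.24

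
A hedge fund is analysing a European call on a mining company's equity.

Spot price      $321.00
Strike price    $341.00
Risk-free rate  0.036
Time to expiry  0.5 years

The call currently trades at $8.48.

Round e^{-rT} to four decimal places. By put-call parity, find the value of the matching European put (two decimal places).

$22.41

e^(−rT) = e^(−0.036·0.5) = 0.9822
Put-call parity: C − P = S − K·e^(−rT) = 321 − 341·0.9822 = 321 − 334.9302 = -13.9302
P = C − (C − P) = 8.48 − (-13.9302) = 22.4102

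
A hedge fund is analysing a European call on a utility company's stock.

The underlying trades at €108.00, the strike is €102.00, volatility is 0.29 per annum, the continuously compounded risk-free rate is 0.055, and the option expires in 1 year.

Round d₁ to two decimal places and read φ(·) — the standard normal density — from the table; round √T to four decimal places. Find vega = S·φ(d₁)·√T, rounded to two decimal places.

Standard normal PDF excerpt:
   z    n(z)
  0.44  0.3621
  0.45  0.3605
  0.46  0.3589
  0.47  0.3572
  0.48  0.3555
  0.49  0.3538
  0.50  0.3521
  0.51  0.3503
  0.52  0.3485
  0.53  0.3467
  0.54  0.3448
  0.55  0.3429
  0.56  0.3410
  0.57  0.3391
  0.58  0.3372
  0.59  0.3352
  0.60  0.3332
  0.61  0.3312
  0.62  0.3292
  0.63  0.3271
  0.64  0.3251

σ√T = 0.29·√1 = 0.2900
d₁ = [ln(108/102) + (0.055 + 0.29²/2)·1] / 0.2900 = [0.0572 + 0.0970] / 0.2900 = 0.5318 → 0.53
√T = √1 = 1.0000
φ(d₁) = φ(0.53) = 0.3467
vega = S·φ(d₁)·√T = 108·0.3467·1.0000 = 37.4436

37.44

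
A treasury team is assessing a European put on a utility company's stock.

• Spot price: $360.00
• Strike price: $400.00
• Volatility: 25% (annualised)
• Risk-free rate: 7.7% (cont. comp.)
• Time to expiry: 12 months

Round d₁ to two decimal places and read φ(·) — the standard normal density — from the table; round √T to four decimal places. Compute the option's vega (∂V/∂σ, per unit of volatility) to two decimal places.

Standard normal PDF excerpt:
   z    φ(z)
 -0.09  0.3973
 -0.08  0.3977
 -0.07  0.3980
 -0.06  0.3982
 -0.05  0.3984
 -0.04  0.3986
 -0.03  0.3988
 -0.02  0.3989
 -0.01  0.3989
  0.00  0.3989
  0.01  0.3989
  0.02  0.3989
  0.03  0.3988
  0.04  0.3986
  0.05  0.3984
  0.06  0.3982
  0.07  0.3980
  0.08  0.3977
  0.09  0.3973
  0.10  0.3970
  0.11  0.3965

σ√T = 0.25 × 1.0000 = 0.2500
ln(S/K) + (r + σ²/2)T = ln(360/400) + (0.077 + 0.25²/2)·1 = -0.1054 + 0.1082 = 0.0029
d₁ = 0.0029 / 0.2500 = 0.0116 → 0.01
√T = √1 = 1.0000
φ(d₁) = φ(0.01) = 0.3989
vega = S·φ(d₁)·√T = 360·0.3989·1.0000 = 143.6040

143.60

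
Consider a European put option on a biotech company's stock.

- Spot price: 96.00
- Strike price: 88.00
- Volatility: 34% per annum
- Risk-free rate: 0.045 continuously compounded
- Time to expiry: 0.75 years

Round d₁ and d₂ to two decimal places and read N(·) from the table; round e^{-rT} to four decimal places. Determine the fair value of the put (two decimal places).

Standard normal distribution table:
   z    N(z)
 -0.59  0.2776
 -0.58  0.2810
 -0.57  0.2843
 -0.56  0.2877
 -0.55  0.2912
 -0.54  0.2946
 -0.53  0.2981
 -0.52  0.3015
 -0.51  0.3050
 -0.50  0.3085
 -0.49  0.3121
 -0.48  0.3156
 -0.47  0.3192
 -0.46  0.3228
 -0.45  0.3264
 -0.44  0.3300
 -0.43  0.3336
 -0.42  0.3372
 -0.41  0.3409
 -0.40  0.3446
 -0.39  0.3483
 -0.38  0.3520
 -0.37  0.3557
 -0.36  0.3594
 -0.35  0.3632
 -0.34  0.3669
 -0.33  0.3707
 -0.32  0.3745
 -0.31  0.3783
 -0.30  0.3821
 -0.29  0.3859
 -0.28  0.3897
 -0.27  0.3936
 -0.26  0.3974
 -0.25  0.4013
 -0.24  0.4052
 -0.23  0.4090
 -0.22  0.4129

σ√T = 0.34 × 0.8660 = 0.2944
ln(S/K) + (r + σ²/2)T = ln(96/88) + (0.045 + 0.34²/2)·0.75 = 0.0870 + 0.0771 = 0.1641
d₁ = 0.1641 / 0.2944 = 0.5574 ⇒ 0.56
d₂ = d₁ − σ√T = 0.5574 − 0.2944 = 0.2629 ⇒ 0.26
exp(−rT) = exp(−0.045·0.75) = 0.9668
N(−d₂) = N(-0.26) = 0.3974;  N(−d₁) = N(-0.56) = 0.2877
P = 88·0.9668·0.3974 − 96·0.2877 = 33.8102 − 27.6192 = 6.1910

6.19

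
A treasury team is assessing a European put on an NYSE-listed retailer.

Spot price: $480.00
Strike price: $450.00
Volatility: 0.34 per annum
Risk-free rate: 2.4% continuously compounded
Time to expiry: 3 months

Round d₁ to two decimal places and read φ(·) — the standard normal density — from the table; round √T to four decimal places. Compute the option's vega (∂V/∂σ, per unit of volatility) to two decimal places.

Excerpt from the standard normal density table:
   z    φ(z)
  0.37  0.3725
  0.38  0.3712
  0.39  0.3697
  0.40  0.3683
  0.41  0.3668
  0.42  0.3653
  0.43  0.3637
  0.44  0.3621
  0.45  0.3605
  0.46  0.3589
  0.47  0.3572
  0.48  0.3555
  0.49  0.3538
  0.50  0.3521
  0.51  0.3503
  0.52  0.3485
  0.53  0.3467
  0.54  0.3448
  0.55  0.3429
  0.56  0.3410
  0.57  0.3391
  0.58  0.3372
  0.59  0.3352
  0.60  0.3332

84.50

σ√T = 0.34·√0.25 = 0.1700
d₁ = [ln(480/450) + (0.024 + ½·0.34²)·0.25] / (σ√T) = (0.0645 + 0.0205) / 0.1700 = 0.4999 ⇒ 0.50
√T = √0.25 = 0.5000
φ(d₁) = φ(0.50) = 0.3521
vega = S·φ(d₁)·√T = 480·0.3521·0.5000 = 84.5040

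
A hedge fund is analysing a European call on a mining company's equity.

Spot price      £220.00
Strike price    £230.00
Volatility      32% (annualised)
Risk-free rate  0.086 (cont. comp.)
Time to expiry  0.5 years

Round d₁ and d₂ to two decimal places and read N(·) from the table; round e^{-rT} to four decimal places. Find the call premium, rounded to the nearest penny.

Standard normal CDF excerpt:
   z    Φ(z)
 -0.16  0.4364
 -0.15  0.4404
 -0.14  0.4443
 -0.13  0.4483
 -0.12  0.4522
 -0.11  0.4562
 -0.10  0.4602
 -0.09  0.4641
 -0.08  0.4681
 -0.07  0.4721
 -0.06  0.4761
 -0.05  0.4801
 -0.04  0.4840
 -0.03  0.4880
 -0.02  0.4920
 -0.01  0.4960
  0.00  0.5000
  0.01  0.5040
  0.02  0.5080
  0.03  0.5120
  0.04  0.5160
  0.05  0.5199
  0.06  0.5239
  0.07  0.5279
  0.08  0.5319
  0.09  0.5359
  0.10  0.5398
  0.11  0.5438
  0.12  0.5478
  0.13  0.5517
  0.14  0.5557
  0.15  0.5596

T = 0.5;  σ√T = 0.2263
d₁ = [ln(220/230) + (0.086 + 0.32²/2)·0.5] / 0.2263 = [-0.0445 + 0.0686] / 0.2263 = 0.1067 ≈ 0.11
d₂ = d₁ − σ√T = 0.1067 − 0.2263 = -0.1196 ≈ -0.12
exp(−rT) = exp(−0.086·0.5) = 0.9579
N(d₁) = N(0.11) = 0.5438;  N(d₂) = N(-0.12) = 0.4522
C = 220·0.5438 − 230·0.9579·0.4522 = 119.6360 − 99.6273 = 20.0087

£20.01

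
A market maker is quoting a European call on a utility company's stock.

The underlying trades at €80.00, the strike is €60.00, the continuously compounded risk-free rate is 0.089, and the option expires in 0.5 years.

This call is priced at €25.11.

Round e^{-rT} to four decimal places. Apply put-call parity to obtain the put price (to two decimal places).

e^(−rT) = e^(−0.089·0.5) = 0.9565
Put-call parity: C − P = S − K·e^(−rT) = 80 − 60·0.9565 = 80 − 57.3900 = 22.6100
P = C − (C − P) = 25.11 − (22.6100) = 2.5000

€2.50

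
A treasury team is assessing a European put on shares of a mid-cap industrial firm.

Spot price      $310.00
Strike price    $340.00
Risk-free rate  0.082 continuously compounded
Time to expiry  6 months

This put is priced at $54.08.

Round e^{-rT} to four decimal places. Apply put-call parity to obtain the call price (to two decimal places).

$37.75

e^(−rT) = e^(−0.082·0.5) = 0.9598
Put-call parity: C − P = S − K·e^(−rT) = 310 − 340·0.9598 = 310 − 326.3320 = -16.3320
C = P + (C − P) = 54.08 + (-16.3320) = 37.7480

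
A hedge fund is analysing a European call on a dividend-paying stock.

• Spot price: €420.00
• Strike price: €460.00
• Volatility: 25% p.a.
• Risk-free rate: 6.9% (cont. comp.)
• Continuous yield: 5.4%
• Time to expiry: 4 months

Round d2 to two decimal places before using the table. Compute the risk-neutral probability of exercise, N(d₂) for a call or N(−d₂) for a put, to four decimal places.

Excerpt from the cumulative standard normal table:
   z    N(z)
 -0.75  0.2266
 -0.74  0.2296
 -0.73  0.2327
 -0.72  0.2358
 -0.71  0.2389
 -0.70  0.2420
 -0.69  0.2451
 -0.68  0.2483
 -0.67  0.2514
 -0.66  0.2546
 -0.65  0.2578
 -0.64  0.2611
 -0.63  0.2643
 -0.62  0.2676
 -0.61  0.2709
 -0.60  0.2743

σ√T = 0.25·√0.3333 = 0.1443
ln(S/K) + (r − q + σ²/2)T = ln(420/460) + (0.069 − 0.054 + 0.25²/2)·0.3333 = -0.0910 + 0.0154 = -0.0756
d₁ = -0.0756 / 0.1443 = -0.5235 → -0.52
d₂ = d₁ − σ√T = -0.5235 − 0.1443 = -0.6678 → -0.67
Risk-neutral Pr[S_T > K] = N(d₂) = N(-0.67) = 0.2514

0.2514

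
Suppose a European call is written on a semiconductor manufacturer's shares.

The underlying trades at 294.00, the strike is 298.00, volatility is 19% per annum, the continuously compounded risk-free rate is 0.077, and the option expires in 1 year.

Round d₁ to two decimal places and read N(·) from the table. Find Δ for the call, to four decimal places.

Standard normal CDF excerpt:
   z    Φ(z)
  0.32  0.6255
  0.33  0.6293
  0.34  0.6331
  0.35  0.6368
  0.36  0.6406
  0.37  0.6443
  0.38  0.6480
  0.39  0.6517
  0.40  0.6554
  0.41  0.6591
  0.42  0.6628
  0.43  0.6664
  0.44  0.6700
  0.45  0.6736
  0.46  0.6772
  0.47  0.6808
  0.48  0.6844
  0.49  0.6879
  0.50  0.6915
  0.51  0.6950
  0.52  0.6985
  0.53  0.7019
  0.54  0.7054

0.6664

σ√T = 0.19·√1 = 0.1900
ln(S/K) + (r + σ²/2)T = ln(294/298) + (0.077 + 0.19²/2)·1 = -0.0135 + 0.0950 = 0.0815
d₁ = 0.0815 / 0.1900 = 0.4291 → 0.43
N(d₁) = N(0.43) = 0.6664
Δ_call = N(d₁) = 0.6664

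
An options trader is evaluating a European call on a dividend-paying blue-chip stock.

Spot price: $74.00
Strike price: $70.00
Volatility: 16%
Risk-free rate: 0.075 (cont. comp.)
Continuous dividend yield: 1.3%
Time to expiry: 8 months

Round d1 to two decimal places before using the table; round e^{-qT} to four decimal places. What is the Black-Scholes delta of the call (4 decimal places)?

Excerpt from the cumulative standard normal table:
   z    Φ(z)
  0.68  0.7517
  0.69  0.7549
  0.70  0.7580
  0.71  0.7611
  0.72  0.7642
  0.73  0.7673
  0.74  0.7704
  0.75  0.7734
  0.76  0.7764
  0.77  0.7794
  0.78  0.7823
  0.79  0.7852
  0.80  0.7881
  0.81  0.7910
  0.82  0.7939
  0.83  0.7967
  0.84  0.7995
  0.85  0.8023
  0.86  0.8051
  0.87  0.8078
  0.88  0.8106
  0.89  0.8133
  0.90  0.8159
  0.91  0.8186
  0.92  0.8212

0.7842

σ√T = 0.16·√0.6667 = 0.1306
d₁ = [ln(74/70) + (0.075 − 0.013 + 0.16²/2)·0.6667] / 0.1306 = [0.0556 + 0.0499] / 0.1306 = 0.8071 ⇒ 0.81
N(d₁) = N(0.81) = 0.7910
Δ_call = exp(−qT)·N(d₁) = 0.9914·0.7910 = 0.7842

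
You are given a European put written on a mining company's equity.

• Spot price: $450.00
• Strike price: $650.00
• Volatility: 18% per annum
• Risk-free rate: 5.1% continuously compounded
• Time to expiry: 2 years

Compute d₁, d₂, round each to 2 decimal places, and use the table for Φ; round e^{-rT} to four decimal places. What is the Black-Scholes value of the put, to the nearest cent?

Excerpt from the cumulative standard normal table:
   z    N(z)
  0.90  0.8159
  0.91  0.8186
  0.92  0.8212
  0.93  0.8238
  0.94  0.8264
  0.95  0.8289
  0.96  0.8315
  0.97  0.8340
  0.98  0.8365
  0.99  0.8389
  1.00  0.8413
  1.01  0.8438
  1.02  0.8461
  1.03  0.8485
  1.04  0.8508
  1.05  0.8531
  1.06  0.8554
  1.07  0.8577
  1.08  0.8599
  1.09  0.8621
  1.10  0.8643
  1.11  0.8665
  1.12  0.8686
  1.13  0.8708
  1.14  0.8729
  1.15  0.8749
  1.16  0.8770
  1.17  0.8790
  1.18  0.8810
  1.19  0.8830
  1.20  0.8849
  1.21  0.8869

$146.39

σ√T = 0.18 × 1.4142 = 0.2546
d₁ = [ln(450/650) + (0.051 + ½·0.18²)·2] / (σ√T) = (-0.3677 + 0.1344) / 0.2546 = -0.9166 ⇒ -0.92
d₂ = -0.9166 − 0.2546 = -1.1711 ⇒ -1.17
exp(−rT) = exp(−0.051·2) = 0.9030
N(−d₂) = N(1.17) = 0.8790;  N(−d₁) = N(0.92) = 0.8212
P = 650·0.9030·0.8790 − 450·0.8212 = 515.9291 − 369.5400 = 146.3891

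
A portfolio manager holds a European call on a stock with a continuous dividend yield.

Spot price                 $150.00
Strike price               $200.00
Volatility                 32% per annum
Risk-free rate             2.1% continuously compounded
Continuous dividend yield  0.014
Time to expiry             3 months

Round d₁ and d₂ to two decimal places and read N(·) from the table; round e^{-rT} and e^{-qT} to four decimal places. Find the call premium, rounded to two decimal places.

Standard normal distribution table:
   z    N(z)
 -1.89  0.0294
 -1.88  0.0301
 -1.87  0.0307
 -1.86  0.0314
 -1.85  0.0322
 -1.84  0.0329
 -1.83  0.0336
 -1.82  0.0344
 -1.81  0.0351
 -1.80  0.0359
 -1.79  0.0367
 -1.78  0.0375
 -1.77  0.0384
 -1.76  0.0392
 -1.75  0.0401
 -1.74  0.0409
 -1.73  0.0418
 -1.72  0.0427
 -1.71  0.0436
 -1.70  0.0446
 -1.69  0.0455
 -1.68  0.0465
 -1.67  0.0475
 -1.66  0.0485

$0.41

σ√T = 0.32 × 0.5000 = 0.1600
d₁ = [ln(150/200) + (0.021 − 0.014 + 0.32²/2)·0.25] / 0.1600 = [-0.2877 + 0.0146] / 0.1600 = -1.7071 ⇒ -1.71
d₂ = d₁ − σ√T = -1.7071 − 0.1600 = -1.8671 ⇒ -1.87
exp(−qT) = exp(−0.014·0.25) = 0.9965;  exp(−rT) = exp(−0.021·0.25) = 0.9948
N(d₁) = N(-1.71) = 0.0436;  N(d₂) = N(-1.87) = 0.0307
C = 150·0.9965·0.0436 − 200·0.9948·0.0307 = 6.5171 − 6.1081 = 0.4090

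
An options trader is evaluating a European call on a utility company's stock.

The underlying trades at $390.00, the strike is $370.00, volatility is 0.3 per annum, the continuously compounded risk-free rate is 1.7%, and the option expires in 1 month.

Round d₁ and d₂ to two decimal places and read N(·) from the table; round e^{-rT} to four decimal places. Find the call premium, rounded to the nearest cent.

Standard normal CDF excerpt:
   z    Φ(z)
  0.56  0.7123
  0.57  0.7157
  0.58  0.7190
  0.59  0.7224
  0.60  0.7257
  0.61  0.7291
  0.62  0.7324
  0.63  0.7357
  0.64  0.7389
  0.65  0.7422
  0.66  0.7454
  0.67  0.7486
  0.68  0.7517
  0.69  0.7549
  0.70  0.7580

$26.30

σ√T = 0.3 × 0.2887 = 0.0866
ln(S/K) + (r + σ²/2)T = ln(390/370) + (0.017 + 0.3²/2)·0.08333 = 0.0526 + 0.0052 = 0.0578
d₁ = 0.0578 / 0.0866 = 0.6675 ≈ 0.67
d₂ = d₁ − σ√T = 0.6675 − 0.0866 = 0.5809 ≈ 0.58
e^(−rT) = e^(−0.017·0.08333) = 0.9986
N(d₁) = N(0.67) = 0.7486;  N(d₂) = N(0.58) = 0.7190
C = 390·0.7486 − 370·0.9986·0.7190 = 291.9540 − 265.6576 = 26.2964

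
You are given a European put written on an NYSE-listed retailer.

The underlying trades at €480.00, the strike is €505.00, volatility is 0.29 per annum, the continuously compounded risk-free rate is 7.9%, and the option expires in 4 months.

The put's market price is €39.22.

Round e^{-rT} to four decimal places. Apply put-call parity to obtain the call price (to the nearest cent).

€27.35

exp(−rT) = exp(−0.079·0.3333) = 0.9740
Put-call parity: C − P = S − K·e^(−rT) = 480 − 505·0.9740 = 480 − 491.8700 = -11.8700
C = P + (C − P) = 39.22 + (-11.8700) = 27.3500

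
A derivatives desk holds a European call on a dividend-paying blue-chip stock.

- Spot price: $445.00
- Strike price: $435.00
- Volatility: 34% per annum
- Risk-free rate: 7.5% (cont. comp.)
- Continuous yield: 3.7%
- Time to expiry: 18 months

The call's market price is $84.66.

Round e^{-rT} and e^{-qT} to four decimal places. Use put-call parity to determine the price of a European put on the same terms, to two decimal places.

$52.41

exp(−qT) = exp(−0.037·1.5) = 0.9460;  exp(−rT) = exp(−0.075·1.5) = 0.8936
Put-call parity: C − P = S·e^(−qT) − K·e^(−rT) = 445·0.9460 − 435·0.8936 = 420.9700 − 388.7160 = 32.2540
P = C − (C − P) = 84.66 − (32.2540) = 52.4060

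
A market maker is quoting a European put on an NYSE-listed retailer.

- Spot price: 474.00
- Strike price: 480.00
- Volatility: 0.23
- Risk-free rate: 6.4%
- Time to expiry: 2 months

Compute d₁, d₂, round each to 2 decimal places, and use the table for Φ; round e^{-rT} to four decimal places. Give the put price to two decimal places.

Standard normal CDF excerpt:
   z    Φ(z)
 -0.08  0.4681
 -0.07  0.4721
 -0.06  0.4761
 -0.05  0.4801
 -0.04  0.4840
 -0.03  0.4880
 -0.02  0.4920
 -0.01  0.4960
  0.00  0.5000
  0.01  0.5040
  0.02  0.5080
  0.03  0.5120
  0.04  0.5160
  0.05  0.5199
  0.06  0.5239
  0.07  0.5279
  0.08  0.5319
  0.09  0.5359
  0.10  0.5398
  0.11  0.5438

σ√T = 0.23·√0.1667 = 0.0939
d₁ = [ln(474/480) + (0.064 + 0.23²/2)·0.1667] / 0.0939 = [-0.0126 + 0.0151] / 0.0939 = 0.0266 which rounds to 0.03
d₂ = d₁ − σ√T = 0.0266 − 0.0939 = -0.0673 which rounds to -0.07
e^(−rT) = e^(−0.064·0.1667) = 0.9894
N(−d₂) = N(0.07) = 0.5279;  N(−d₁) = N(-0.03) = 0.4880
P = 480·0.9894·0.5279 − 474·0.4880 = 250.7060 − 231.3120 = 19.3940

19.39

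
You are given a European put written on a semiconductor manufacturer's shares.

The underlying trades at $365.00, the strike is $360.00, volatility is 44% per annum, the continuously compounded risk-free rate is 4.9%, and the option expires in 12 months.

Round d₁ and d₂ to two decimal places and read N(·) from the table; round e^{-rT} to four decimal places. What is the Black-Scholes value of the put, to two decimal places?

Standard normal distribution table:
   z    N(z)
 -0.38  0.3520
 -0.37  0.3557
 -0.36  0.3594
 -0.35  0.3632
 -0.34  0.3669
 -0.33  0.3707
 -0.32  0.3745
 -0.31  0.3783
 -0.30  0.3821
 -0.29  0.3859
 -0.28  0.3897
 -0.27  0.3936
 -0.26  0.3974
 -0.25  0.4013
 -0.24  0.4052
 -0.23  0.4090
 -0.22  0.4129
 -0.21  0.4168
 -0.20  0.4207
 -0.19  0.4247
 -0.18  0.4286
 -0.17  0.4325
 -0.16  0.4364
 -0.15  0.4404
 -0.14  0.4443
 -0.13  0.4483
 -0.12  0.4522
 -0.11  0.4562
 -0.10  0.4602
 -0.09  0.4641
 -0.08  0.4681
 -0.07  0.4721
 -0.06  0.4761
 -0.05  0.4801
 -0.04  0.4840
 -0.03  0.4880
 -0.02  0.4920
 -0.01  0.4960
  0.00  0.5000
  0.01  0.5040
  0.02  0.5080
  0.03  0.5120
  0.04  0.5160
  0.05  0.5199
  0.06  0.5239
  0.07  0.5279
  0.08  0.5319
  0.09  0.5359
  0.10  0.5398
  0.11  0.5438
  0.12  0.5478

T = 1;  σ√T = 0.4400
d₁ = [ln(365/360) + (0.049 + 0.44²/2)·1] / 0.4400 = [0.0138 + 0.1458] / 0.4400 = 0.3627 → 0.36
d₂ = d₁ − σ√T = 0.3627 − 0.4400 = -0.0773 → -0.08
exp(−rT) = exp(−0.049·1) = 0.9522
P = 360·0.9522·N(0.08) − 365·N(-0.36) = 360·0.9522·0.5319 − 365·0.3594 = 182.3311 − 131.1810 = 51.1501

$51.15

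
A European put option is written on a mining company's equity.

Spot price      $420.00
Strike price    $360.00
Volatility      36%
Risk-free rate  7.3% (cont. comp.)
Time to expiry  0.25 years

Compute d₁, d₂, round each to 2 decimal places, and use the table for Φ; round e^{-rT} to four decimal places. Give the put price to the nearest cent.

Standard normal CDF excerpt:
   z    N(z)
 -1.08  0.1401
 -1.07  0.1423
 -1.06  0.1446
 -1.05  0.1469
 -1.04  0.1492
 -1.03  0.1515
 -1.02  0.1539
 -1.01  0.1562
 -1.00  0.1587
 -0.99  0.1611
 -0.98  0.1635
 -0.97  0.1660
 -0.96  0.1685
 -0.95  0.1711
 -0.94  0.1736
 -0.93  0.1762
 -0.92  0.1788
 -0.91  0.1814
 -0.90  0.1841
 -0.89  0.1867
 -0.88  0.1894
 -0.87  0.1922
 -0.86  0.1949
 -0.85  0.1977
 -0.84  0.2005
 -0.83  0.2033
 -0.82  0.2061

$6.24

σ√T = 0.36 × 0.5000 = 0.1800
ln(S/K) + (r + σ²/2)T = ln(420/360) + (0.073 + 0.36²/2)·0.25 = 0.1542 + 0.0344 = 0.1886
d₁ = 0.1886 / 0.1800 = 1.0478 ⇒ 1.05
d₂ = d₁ − σ√T = 1.0478 − 0.1800 = 0.8678 ⇒ 0.87
exp(−rT) = exp(−0.073·0.25) = 0.9819
N(−d₂) = N(-0.87) = 0.1922;  N(−d₁) = N(-1.05) = 0.1469
P = 360·0.9819·0.1922 − 420·0.1469 = 67.9396 − 61.6980 = 6.2416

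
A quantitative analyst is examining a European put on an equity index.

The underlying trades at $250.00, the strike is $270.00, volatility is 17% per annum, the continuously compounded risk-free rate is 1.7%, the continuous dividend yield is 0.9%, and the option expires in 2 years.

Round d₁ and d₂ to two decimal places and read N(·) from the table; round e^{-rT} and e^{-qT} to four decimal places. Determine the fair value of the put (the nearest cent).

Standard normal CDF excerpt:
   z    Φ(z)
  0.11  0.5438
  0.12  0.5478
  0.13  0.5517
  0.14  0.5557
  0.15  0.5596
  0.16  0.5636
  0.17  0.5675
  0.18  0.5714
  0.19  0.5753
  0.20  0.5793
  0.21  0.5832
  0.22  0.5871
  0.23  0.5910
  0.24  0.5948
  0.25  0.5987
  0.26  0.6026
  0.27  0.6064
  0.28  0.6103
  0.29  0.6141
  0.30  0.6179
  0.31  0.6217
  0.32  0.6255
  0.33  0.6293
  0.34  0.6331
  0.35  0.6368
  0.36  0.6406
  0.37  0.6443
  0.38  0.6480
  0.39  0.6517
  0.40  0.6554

$32.68

σ√T = 0.17 × 1.4142 = 0.2404
d₁ = [ln(250/270) + (0.017 − 0.009 + 0.17²/2)·2] / 0.2404 = [-0.0770 + 0.0449] / 0.2404 = -0.1334 → -0.13
d₂ = d₁ − σ√T = -0.1334 − 0.2404 = -0.3738 → -0.37
exp(−qT) = exp(−0.009·2) = 0.9822;  exp(−rT) = exp(−0.017·2) = 0.9666
N(−d₂) = N(0.37) = 0.6443;  N(−d₁) = N(0.13) = 0.5517
P = 270·0.9666·0.6443 − 250·0.9822·0.5517 = 168.1507 − 135.4699 = 32.6808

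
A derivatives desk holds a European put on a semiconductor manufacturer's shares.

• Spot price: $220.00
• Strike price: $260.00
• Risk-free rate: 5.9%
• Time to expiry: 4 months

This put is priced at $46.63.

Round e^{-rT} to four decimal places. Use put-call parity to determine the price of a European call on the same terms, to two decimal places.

exp(−rT) = exp(−0.059·0.3333) = 0.9805
Put-call parity: C − P = S − K·e^(−rT) = 220 − 260·0.9805 = 220 − 254.9300 = -34.9300
C = P + (C − P) = 46.63 + (-34.9300) = 11.7000

$11.70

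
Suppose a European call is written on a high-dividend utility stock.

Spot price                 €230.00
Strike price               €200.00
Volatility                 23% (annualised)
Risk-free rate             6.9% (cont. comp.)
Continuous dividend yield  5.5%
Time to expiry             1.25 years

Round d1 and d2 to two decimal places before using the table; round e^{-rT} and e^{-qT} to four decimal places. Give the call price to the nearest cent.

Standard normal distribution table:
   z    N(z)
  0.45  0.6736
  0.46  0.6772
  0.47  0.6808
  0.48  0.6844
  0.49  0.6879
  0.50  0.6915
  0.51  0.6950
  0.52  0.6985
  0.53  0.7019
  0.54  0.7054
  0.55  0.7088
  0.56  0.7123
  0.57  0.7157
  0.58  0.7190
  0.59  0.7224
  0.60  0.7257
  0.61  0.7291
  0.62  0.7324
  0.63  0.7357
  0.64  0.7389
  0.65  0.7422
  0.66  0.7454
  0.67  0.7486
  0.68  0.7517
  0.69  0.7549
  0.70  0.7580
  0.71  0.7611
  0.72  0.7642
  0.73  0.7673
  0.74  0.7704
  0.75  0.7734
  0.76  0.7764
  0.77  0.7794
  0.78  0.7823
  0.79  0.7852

€39.85

T = 1.25;  σ√T = 0.2571
d₁ = [ln(230/200) + (0.069 − 0.055 + 0.23²/2)·1.25] / 0.2571 = [0.1398 + 0.0506] / 0.2571 = 0.7401 ≈ 0.74
d₂ = d₁ − σ√T = 0.7401 − 0.2571 = 0.4830 ≈ 0.48
e^(−qT) = e^(−0.055·1.25) = 0.9336;  e^(−rT) = e^(−0.069·1.25) = 0.9174
C = 230·0.9336·N(0.74) − 200·0.9174·N(0.48) = 230·0.9336·0.7704 − 200·0.9174·0.6844 = 165.4265 − 125.5737 = 39.8527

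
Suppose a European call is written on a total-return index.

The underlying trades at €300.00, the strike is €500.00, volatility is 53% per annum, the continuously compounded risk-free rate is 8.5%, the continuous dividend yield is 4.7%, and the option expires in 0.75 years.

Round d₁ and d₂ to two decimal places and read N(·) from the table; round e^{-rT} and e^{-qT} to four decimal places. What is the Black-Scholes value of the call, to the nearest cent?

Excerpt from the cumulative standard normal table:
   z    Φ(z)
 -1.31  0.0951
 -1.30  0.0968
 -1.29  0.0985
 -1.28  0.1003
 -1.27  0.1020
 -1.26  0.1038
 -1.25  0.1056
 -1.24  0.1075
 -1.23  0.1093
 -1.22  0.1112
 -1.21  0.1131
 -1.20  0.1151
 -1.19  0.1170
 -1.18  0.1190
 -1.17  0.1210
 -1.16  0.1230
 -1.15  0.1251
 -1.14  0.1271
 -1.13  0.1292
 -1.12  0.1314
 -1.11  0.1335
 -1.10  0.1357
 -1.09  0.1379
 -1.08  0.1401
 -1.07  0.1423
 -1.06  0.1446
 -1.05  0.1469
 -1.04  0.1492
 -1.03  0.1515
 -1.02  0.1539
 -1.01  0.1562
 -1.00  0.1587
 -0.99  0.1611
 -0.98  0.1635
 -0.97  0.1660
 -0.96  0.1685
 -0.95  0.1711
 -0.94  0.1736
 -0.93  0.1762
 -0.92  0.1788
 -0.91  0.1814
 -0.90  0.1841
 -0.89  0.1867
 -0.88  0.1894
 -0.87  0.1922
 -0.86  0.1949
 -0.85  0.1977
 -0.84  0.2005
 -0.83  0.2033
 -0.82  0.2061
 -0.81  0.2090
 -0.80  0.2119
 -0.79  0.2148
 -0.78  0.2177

σ√T = 0.53·√0.75 = 0.4590
ln(S/K) + (r − q + σ²/2)T = ln(300/500) + (0.085 − 0.047 + 0.53²/2)·0.75 = -0.5108 + 0.1338 = -0.3770
d₁ = -0.3770 / 0.4590 = -0.8213 which rounds to -0.82
d₂ = d₁ − σ√T = -0.8213 − 0.4590 = -1.2803 which rounds to -1.28
exp(−qT) = exp(−0.047·0.75) = 0.9654;  exp(−rT) = exp(−0.085·0.75) = 0.9382
N(d₁) = N(-0.82) = 0.2061;  N(d₂) = N(-1.28) = 0.1003
C = 300·0.9654·0.2061 − 500·0.9382·0.1003 = 59.6907 − 47.0507 = 12.6400

€12.64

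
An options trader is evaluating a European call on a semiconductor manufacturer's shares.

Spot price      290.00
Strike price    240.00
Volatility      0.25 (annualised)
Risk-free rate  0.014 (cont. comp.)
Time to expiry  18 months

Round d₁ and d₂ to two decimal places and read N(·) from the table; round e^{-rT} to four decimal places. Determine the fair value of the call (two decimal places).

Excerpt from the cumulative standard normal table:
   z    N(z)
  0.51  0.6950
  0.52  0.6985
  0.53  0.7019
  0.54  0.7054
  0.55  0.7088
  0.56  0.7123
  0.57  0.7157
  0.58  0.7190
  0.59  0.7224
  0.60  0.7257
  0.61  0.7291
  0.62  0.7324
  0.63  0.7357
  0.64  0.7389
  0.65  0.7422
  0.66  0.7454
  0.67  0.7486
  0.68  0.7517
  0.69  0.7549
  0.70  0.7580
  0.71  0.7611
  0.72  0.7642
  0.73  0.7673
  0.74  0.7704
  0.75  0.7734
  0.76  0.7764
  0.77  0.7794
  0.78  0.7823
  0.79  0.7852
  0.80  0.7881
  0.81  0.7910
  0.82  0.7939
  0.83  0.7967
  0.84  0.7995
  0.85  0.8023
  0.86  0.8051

66.90

σ√T = 0.25·√1.5 = 0.3062
ln(S/K) + (r + σ²/2)T = ln(290/240) + (0.014 + 0.25²/2)·1.5 = 0.1892 + 0.0679 = 0.2571
d₁ = 0.2571 / 0.3062 = 0.8397 ⇒ 0.84
d₂ = d₁ − σ√T = 0.8397 − 0.3062 = 0.5336 ⇒ 0.53
exp(−rT) = exp(−0.014·1.5) = 0.9792
C = 290·N(0.84) − 240·0.9792·N(0.53) = 290·0.7995 − 240·0.9792·0.7019 = 231.8550 − 164.9521 = 66.9029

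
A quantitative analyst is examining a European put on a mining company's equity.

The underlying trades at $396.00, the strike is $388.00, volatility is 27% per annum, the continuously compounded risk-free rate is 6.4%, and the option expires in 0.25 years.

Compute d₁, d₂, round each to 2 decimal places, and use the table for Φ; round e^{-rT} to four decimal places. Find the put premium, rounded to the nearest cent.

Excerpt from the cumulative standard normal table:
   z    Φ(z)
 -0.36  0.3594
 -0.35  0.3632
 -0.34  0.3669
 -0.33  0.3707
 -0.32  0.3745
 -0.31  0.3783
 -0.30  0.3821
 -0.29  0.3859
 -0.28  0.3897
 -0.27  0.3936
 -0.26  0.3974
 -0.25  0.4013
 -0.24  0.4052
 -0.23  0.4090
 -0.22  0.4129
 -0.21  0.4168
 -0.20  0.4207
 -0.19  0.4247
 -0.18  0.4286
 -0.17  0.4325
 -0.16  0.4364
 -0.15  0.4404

T = 0.25;  σ√T = 0.1350
d₁ = [ln(396/388) + (0.064 + 0.27²/2)·0.25] / 0.1350 = [0.0204 + 0.0251] / 0.1350 = 0.3372 ≈ 0.34
d₂ = d₁ − σ√T = 0.3372 − 0.1350 = 0.2022 ≈ 0.20
e^(−rT) = e^(−0.064·0.25) = 0.9841
P = 388·0.9841·N(-0.20) − 396·N(-0.34) = 388·0.9841·0.4207 − 396·0.3669 = 160.6362 − 145.2924 = 15.3438

$15.34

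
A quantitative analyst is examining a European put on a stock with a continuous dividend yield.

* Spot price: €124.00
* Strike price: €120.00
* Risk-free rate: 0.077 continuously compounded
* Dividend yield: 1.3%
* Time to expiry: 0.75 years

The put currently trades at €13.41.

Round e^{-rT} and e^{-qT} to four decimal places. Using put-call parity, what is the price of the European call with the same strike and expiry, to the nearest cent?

€22.94

e^(−qT) = e^(−0.013·0.75) = 0.9903;  e^(−rT) = e^(−0.077·0.75) = 0.9439
Put-call parity: C − P = S·e^(−qT) − K·e^(−rT) = 124·0.9903 − 120·0.9439 = 122.7972 − 113.2680 = 9.5292
C = P + (C − P) = 13.41 + (9.5292) = 22.9392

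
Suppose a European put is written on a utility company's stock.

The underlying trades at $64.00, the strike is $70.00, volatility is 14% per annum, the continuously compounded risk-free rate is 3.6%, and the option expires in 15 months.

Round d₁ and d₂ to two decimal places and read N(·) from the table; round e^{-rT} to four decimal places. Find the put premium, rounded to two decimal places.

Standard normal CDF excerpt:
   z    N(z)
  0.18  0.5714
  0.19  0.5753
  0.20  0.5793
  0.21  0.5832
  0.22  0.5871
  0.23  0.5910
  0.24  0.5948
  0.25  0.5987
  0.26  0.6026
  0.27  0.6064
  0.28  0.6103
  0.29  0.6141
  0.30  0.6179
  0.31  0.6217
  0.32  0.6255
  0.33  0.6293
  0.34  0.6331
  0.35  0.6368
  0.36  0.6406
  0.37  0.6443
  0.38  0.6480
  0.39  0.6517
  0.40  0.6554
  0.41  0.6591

$5.54

σ√T = 0.14·√1.25 = 0.1565
d₁ = [ln(64/70) + (0.036 + 0.14²/2)·1.25] / 0.1565 = [-0.0896 + 0.0573] / 0.1565 = -0.2068 → -0.21
d₂ = d₁ − σ√T = -0.2068 − 0.1565 = -0.3633 → -0.36
exp(−rT) = exp(−0.036·1.25) = 0.9560
P = 70·0.9560·N(0.36) − 64·N(0.21) = 70·0.9560·0.6406 − 64·0.5832 = 42.8690 − 37.3248 = 5.5442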